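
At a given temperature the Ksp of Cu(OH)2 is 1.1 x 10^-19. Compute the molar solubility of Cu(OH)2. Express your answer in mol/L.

Cu(OH)2(s) ⇌ Cu^2+(aq) + 2 OH^-(aq)
Ksp = [Cu^2+][OH^-]^2
With molar solubility s: [Cu^2+] = s, [OH^-] = 2s.
So Ksp = s × (2s)^2 = 4s^3
s^3 = 1.1 x 10^-19 / 4, so s = 3.0 x 10^-7 M

s ≈ 3.0e-7 M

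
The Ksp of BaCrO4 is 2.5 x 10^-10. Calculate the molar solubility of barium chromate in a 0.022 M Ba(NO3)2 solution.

1.1 x 10^-8 M

BaCrO4(s) ⇌ Ba^2+ + CrO4^2-
Ksp = [Ba^2+][CrO4^2-]
Let s = moles of BaCrO4 that dissolve per litre. [Ba^2+] = 0.022 + s ≈ 0.022, [CrO4^2-] = s (since Ba^2+ from Ba(NO3)2 dominates).
Ksp ≈ 0.022 × s
s = 1.1 x 10^-8 M
Check: s = 1.1 × 10^-8 ≪ 0.022, so the approximation is valid.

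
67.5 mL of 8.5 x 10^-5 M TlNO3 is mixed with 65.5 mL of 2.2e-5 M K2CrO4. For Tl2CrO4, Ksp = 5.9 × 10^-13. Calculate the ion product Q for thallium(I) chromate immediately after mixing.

Total volume = 67.5 + 65.5 = 133 mL.
[Tl^+] = 8.5 × 10^-5 × (67.5/133) = 4.31 × 10^-5 M
[CrO4^2-] = 2.2 × 10^-5 × (65.5/133) = 1.08 × 10^-5 M
Tl2CrO4(s) <=> 2 Tl^+(aq) + CrO4^2-(aq), so Q = [Tl^+]^2[CrO4^2-]
Q = (4.31 x 10^-5)^2(1.08 x 10^-5) = 2.0 × 10^-14
Q < Ksp, so no precipitate of Tl2CrO4 forms.

Q ≈ 2.0e-14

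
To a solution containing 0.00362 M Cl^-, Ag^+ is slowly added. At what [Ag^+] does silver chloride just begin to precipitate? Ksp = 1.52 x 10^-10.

4.20 x 10^-8 M

AgCl(s) ⇌ Ag^+(aq) + Cl^-(aq)
Ksp = [Ag^+][Cl^-]
Precipitation begins when Q = Ksp. With [Cl^-] = 0.00362 M:
1.52 x 10^-10 = (0.00362) × [Ag^+]
[Ag^+] = (1.52 x 10^-10 / 3.62 x 10^-3) = 4.20 × 10^-8 M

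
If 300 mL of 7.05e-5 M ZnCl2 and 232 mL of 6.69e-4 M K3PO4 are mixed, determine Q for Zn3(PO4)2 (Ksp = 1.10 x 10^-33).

Q ≈ 5.35e-21

Total volume = 300 + 232 = 532 mL.
[Zn^2+] = 7.05 x 10^-5 × (300/532) = 3.976 x 10^-5 M
[PO4^3-] = 6.69 × 10^-4 × (232/532) = 2.917 × 10^-4 M
Zn3(PO4)2(s) <=> 3 Zn^2+(aq) + 2 PO4^3-(aq), so Q = [Zn^2+]^3[PO4^3-]^2
Q = (3.976 x 10^-5)^3(2.917 × 10^-4)^2 = 5.35 × 10^-21
Q > Ksp, so Zn3(PO4)2 will precipitate.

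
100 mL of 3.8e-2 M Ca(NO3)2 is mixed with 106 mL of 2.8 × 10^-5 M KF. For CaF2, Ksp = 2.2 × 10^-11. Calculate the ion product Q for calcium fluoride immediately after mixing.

Total volume = 100 + 106 = 206 mL.
[Ca^2+] = 3.8 x 10^-2 × (100/206) = 1.84 × 10^-2 M
[F^-] = 2.8 × 10^-5 × (106/206) = 1.44 × 10^-5 M
CaF2(s) <=> Ca^2+(aq) + 2 F^-(aq), so Q = [Ca^2+][F^-]^2
Q = (1.84 x 10^-2)(1.44 × 10^-5)^2 = 3.8 × 10^-12
Q < Ksp, so no precipitate of CaF2 forms.

Q = 3.8e-12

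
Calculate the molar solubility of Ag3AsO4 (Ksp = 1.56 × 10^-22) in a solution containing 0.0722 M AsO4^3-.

Ag3AsO4(s) ⇌ 3 Ag^+(aq) + AsO4^3-(aq)
Ksp = [Ag^+]^3[AsO4^3-]
Let s be the molar solubility in this solution. [Ag^+] = 3s, [AsO4^3-] = 0.0722 + s ≈ 0.0722 (since the AsO4^3- already present dominates).
Ksp ≈ (3s)^3 × 0.0722
s = 4.31 × 10^-8 M
Check: s = 4.3 × 10^-8 ≪ 0.0722, so the approximation is valid.

s ≈ 4.31e-8 M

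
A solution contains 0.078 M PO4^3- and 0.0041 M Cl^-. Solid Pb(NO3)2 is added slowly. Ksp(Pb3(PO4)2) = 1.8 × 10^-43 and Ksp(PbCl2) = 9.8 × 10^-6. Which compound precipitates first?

Each salt begins to precipitate when Q = Ksp, i.e. when [Pb^2+] reaches its threshold.
For Pb3(PO4)2: 1.8 × 10^-43 = (0.078)^2 × [Pb^2+]^3  ⇒  [Pb^2+] = 3.1 × 10^-14 M.
For PbCl2: 9.8 × 10^-6 = (0.0041)^2 × [Pb^2+]  ⇒  [Pb^2+] = 5.8 x 10^-1 M.
The salt with the lower threshold [Pb^2+] precipitates first: Pb3(PO4)2.

Pb3(PO4)2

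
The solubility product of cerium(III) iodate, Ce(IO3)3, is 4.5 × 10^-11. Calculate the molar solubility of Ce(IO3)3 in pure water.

1.1e-3 M

Ce(IO3)3(s) <=> Ce^3+ + 3 IO3^-
Ksp = [Ce^3+][IO3^-]^3
If s mol/L of Ce(IO3)3 dissolves, [Ce^3+] = s and [IO3^-] = 3s.
So Ksp = s × (3s)^3 = 27s^4
Solving, s = (4.5 × 10^-11/27)^(1/4) = 1.1 × 10^-3 M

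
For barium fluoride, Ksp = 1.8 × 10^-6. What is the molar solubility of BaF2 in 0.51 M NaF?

BaF2(s) <=> Ba^2+ + 2 F^-
Ksp = [Ba^2+][F^-]^2
Let s be the molar solubility in this solution. [Ba^2+] = s, [F^-] = 0.51 + 2s ≈ 0.51 (Ksp is small, so little additional dissolves).
Ksp ≈ s × (0.51)^2
s = 6.9 × 10^-6 M
Check: 2s = 1.4 x 10^-5 ≪ 0.51, so the approximation is valid.

s = 6.9 x 10^-6 M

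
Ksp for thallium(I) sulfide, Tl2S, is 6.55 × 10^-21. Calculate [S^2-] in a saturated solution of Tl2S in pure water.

1.18 × 10^-7 M

Tl2S(s) ⇌ 2 Tl^+(aq) + S^2-(aq)
Ksp = [Tl^+]^2[S^2-]
If s mol/L of Tl2S dissolves, [Tl^+] = 2s and [S^2-] = s.
So Ksp = (2s)^2 × s = 4s^3
s = (6.55 × 10^-21 / 4)^(1/3) = 1.179 × 10^-7 M
[S^2-] = s = 1.18 × 10^-7 M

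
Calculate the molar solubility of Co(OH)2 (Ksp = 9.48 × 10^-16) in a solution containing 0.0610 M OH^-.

s ≈ 2.55 × 10^-13 M

Co(OH)2(s) ⇌ Co^2+ + 2 OH^-
Ksp = [Co^2+][OH^-]^2
Let s be the molar solubility in this solution. [Co^2+] = s, [OH^-] = 0.0610 + 2s ≈ 0.0610 (common-ion effect: OH^- is already 0.0610 M).
Ksp ≈ s × (0.0610)^2
s = 2.55 × 10^-13 M
Check: 2s = 5.1 × 10^-13 ≪ 0.0610, so the approximation is valid.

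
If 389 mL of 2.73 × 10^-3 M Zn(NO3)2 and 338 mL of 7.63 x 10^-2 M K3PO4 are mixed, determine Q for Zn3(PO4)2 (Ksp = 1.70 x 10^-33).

Total volume = 389 + 338 = 727 mL.
[Zn^2+] = 2.73 × 10^-3 × (389/727) = 1.461 x 10^-3 M
[PO4^3-] = 7.63 × 10^-2 × (338/727) = 3.547 × 10^-2 M
Zn3(PO4)2(s) ⇌ 3 Zn^2+(aq) + 2 PO4^3-(aq), so Q = [Zn^2+]^3[PO4^3-]^2
Q = (1.461 x 10^-3)^3(3.547 x 10^-2)^2 = 3.92 x 10^-12
Q > Ksp, so Zn3(PO4)2 will precipitate.

Q ≈ 3.92e-12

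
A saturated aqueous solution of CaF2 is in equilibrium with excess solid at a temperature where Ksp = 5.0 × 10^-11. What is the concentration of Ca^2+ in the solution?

[Ca^2+] = 2.3e-4 M

CaF2(s) ⇌ Ca^2+ + 2 F^-
Ksp = [Ca^2+][F^-]^2
Let s = molar solubility. Then [Ca^2+] = s and [F^-] = 2s.
Substituting: Ksp = s(2s)^2 = 4s^3
s = (5.0 × 10^-11 / 4)^(1/3) = 2.32 × 10^-4 M
[Ca^2+] = s = 2.3 × 10^-4 M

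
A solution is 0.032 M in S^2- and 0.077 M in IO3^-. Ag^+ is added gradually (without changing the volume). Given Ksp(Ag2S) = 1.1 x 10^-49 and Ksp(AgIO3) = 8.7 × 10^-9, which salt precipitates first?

Ag2S

Each salt begins to precipitate when Q = Ksp, i.e. when [Ag^+] reaches its threshold.
For Ag2S: 1.1 x 10^-49 = 0.032 × [Ag^+]^2  ⇒  [Ag^+] = 1.9 × 10^-24 M.
For AgIO3: 8.7 × 10^-9 = 0.077 × [Ag^+]  ⇒  [Ag^+] = 1.1 x 10^-7 M.
The salt with the lower threshold [Ag^+] precipitates first: Ag2S.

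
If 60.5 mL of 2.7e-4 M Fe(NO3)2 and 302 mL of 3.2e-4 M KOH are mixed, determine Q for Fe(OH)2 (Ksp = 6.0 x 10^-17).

Q = 3.2e-12

Total volume = 60.5 + 302 = 362.5 mL.
[Fe^2+] = 2.7 x 10^-4 × (60.5/362.5) = 4.51 × 10^-5 M
[OH^-] = 3.2 × 10^-4 × (302/362.5) = 2.67 × 10^-4 M
Fe(OH)2(s) <=> Fe^2+(aq) + 2 OH^-(aq), so Q = [Fe^2+][OH^-]^2
Q = (4.51 × 10^-5)(2.67 × 10^-4)^2 = 3.2 × 10^-12
Q > Ksp, so Fe(OH)2 will precipitate.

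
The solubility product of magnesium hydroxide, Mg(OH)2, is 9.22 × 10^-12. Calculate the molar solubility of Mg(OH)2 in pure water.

Mg(OH)2(s) ⇌ Mg^2+ + 2 OH^-
Ksp = [Mg^2+][OH^-]^2
With molar solubility s: [Mg^2+] = s, [OH^-] = 2s.
So Ksp = s × (2s)^2 = 4s^3
s = (9.22 × 10^-12 / 4)^(1/3) = 1.32 x 10^-4 M

s ≈ 1.32e-4 M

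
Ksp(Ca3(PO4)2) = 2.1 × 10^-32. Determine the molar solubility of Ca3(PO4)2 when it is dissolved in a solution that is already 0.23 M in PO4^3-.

Ca3(PO4)2(s) <=> 3 Ca^2+(aq) + 2 PO4^3-(aq)
Ksp = [Ca^2+]^3[PO4^3-]^2
If s mol/L dissolves here, [Ca^2+] = 3s, [PO4^3-] = 0.23 + 2s ≈ 0.23 (common-ion effect: PO4^3- is already 0.23 M).
Ksp ≈ (3s)^3 × (0.23)^2
s = 2.4 x 10^-11 M
Check: 2s = 4.9 x 10^-11 ≪ 0.23, so the approximation is valid.

s = 2.4e-11 M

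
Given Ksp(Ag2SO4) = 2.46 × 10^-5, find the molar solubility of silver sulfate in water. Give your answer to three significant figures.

s ≈ 1.83e-2 M

Ag2SO4(s) ⇌ 2 Ag^+(aq) + SO4^2-(aq)
Ksp = [Ag^+]^2[SO4^2-]
Let s = molar solubility. Then [Ag^+] = 2s and [SO4^2-] = s.
Ksp = (2s)^2s = 4s^3
s^3 = 2.46 × 10^-5 / 4, so s = 1.83 × 10^-2 M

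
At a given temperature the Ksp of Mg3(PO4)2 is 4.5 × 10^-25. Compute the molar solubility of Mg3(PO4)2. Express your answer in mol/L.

Mg3(PO4)2(s) ⇌ 3 Mg^2+(aq) + 2 PO4^3-(aq)
Ksp = [Mg^2+]^3[PO4^3-]^2
With molar solubility s: [Mg^2+] = 3s, [PO4^3-] = 2s.
Ksp = (3s)^3(2s)^2 = 108s^5
s = (4.5 × 10^-25 / 108)^(1/5) = 5.3 × 10^-6 M

5.3e-6 M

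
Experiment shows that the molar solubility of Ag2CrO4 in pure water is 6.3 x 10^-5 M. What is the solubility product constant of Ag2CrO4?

Ksp ≈ 1.0 × 10^-12

Ag2CrO4(s) ⇌ 2 Ag^+(aq) + CrO4^2-(aq)
If s mol/L of Ag2CrO4 dissolves, [Ag^+] = 2s and [CrO4^2-] = s.
Ksp = [Ag^+]^2[CrO4^2-]
Substituting: Ksp = (2s)^2s = 4s^3
With s = 6.3 × 10^-5: Ksp = 1.0 × 10^-12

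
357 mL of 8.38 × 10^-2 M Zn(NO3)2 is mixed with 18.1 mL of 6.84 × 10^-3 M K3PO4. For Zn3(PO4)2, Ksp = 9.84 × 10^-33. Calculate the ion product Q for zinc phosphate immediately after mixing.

Q = 5.53 × 10^-11

Total volume = 357 + 18.1 = 375.1 mL.
[Zn^2+] = 8.38 × 10^-2 × (357/375.1) = 7.976 × 10^-2 M
[PO4^3-] = 6.84 x 10^-3 × (18.1/375.1) = 3.301 × 10^-4 M
Zn3(PO4)2(s) ⇌ 3 Zn^2+ + 2 PO4^3-, so Q = [Zn^2+]^3[PO4^3-]^2
Q = (7.976 x 10^-2)^3(3.301 × 10^-4)^2 = 5.53 × 10^-11
Q > Ksp, so Zn3(PO4)2 will precipitate.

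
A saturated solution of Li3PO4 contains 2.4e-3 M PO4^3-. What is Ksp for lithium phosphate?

Ksp = 9.0 × 10^-10

Li3PO4(s) ⇌ 3 Li^+(aq) + PO4^3-(aq)
Stoichiometry gives [Li^+] = (3/1)[PO4^3-] = 7.20 × 10^-3 M.
Ksp = [Li^+]^3[PO4^3-]
Ksp = (7.20 × 10^-3)^3 × 2.4 x 10^-3 = 9.0 × 10^-10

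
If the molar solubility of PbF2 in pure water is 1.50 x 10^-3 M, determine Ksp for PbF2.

Ksp = 1.35 x 10^-8

PbF2(s) ⇌ Pb^2+(aq) + 2 F^-(aq)
If s mol/L of PbF2 dissolves, [Pb^2+] = s and [F^-] = 2s.
Ksp = [Pb^2+][F^-]^2
Substituting: Ksp = s(2s)^2 = 4s^3
With s = 1.50 × 10^-3: Ksp = 1.35 × 10^-8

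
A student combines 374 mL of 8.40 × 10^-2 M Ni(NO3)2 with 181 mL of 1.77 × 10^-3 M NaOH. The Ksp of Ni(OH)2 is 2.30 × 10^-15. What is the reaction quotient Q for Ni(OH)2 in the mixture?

Q ≈ 1.89 × 10^-8

Total volume = 374 + 181 = 555 mL.
[Ni^2+] = 8.40 x 10^-2 × (374/555) = 5.661 x 10^-2 M
[OH^-] = 1.77 × 10^-3 × (181/555) = 5.772 × 10^-4 M
Ni(OH)2(s) ⇌ Ni^2+(aq) + 2 OH^-(aq), so Q = [Ni^2+][OH^-]^2
Q = (5.661 x 10^-2)(5.772 × 10^-4)^2 = 1.89 × 10^-8
Q > Ksp, so Ni(OH)2 will precipitate.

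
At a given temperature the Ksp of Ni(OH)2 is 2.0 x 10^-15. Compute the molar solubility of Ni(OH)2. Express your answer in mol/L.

Ni(OH)2(s) <=> Ni^2+(aq) + 2 OH^-(aq)
Ksp = [Ni^2+][OH^-]^2
With molar solubility s: [Ni^2+] = s, [OH^-] = 2s.
So Ksp = s × (2s)^2 = 4s^3
s^3 = 2.0 x 10^-15 / 4, so s = 7.9 × 10^-6 M

s ≈ 7.9e-6 M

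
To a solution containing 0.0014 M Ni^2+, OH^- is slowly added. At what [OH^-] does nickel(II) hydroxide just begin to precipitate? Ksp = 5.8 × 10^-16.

Ni(OH)2(s) ⇌ Ni^2+ + 2 OH^-
Ksp = [Ni^2+][OH^-]^2
Precipitation begins when Q = Ksp. With [Ni^2+] = 0.0014 M:
5.8 × 10^-16 = (0.0014) × [OH^-]^2
[OH^-] = (5.8 × 10^-16 / 1.4 × 10^-3)^(1/2) = 6.4 x 10^-7 M

[OH^-] = 6.4 × 10^-7 M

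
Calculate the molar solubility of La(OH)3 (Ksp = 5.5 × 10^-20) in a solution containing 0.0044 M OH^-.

6.5e-13 M

La(OH)3(s) ⇌ La^3+(aq) + 3 OH^-(aq)
Ksp = [La^3+][OH^-]^3
If s mol/L dissolves here, [La^3+] = s, [OH^-] = 0.0044 + 3s ≈ 0.0044 (Ksp is small, so little additional dissolves).
Ksp ≈ s × (0.0044)^3
s = 6.5 x 10^-13 M
Check: 3s = 1.9 x 10^-12 ≪ 0.0044, so the approximation is valid.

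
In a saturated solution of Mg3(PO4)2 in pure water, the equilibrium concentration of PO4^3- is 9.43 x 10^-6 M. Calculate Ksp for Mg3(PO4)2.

Mg3(PO4)2(s) ⇌ 3 Mg^2+(aq) + 2 PO4^3-(aq)
Stoichiometry gives [Mg^2+] = (3/2)[PO4^3-] = 1.415 × 10^-5 M.
Ksp = [Mg^2+]^3[PO4^3-]^2
Ksp = (1.415 x 10^-5)^3 × (9.43 × 10^-6)^2 = 2.52 × 10^-25

Ksp ≈ 2.52e-25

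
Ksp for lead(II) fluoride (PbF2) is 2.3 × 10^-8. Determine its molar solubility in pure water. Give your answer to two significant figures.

s ≈ 1.8e-3 M

PbF2(s) <=> Pb^2+ + 2 F^-
Ksp = [Pb^2+][F^-]^2
If s mol/L of PbF2 dissolves, [Pb^2+] = s and [F^-] = 2s.
So Ksp = s × (2s)^2 = 4s^3
s = (2.3 × 10^-8 / 4)^(1/3) = 1.8 × 10^-3 M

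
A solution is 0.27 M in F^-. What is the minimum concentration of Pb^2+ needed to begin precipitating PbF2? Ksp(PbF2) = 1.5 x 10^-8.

PbF2(s) ⇌ Pb^2+(aq) + 2 F^-(aq)
Ksp = [Pb^2+][F^-]^2
Precipitation begins when Q = Ksp. With [F^-] = 0.27 M:
1.5 x 10^-8 = (0.27)^2 × [Pb^2+]
[Pb^2+] = (1.5 x 10^-8 / 7.29 × 10^-2) = 2.1 × 10^-7 M

[Pb^2+] = 2.1e-7 M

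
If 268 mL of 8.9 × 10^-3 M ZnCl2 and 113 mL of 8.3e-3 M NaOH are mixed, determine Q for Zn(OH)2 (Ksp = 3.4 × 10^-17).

Total volume = 268 + 113 = 381 mL.
[Zn^2+] = 8.9 × 10^-3 × (268/381) = 6.26 × 10^-3 M
[OH^-] = 8.3 x 10^-3 × (113/381) = 2.46 x 10^-3 M
Zn(OH)2(s) <=> Zn^2+ + 2 OH^-, so Q = [Zn^2+][OH^-]^2
Q = (6.26 × 10^-3)(2.46 × 10^-3)^2 = 3.8 × 10^-8
Q > Ksp, so Zn(OH)2 will precipitate.

Q = 3.8 × 10^-8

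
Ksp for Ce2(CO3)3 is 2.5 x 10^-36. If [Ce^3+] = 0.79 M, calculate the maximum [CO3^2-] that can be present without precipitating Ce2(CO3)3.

[CO3^2-] = 1.6 x 10^-12 M

Ce2(CO3)3(s) ⇌ 2 Ce^3+ + 3 CO3^2-
Ksp = [Ce^3+]^2[CO3^2-]^3
Precipitation begins when Q = Ksp. With [Ce^3+] = 0.79 M:
2.5 x 10^-36 = (0.79)^2 × [CO3^2-]^3
[CO3^2-] = (2.5 x 10^-36 / 6.24 × 10^-1)^(1/3) = 1.6 × 10^-12 M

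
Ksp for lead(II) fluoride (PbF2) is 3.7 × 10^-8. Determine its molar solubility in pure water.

s ≈ 2.1e-3 M

PbF2(s) ⇌ Pb^2+(aq) + 2 F^-(aq)
Ksp = [Pb^2+][F^-]^2
With molar solubility s: [Pb^2+] = s, [F^-] = 2s.
Ksp = s(2s)^2 = 4s^3
s^3 = 3.7 × 10^-8 / 4, so s = 2.1 × 10^-3 M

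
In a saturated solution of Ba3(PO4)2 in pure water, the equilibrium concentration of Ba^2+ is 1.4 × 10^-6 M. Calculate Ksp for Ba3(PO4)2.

Ba3(PO4)2(s) ⇌ 3 Ba^2+ + 2 PO4^3-
Stoichiometry gives [PO4^3-] = (2/3)[Ba^2+] = 9.33 x 10^-7 M.
Ksp = [Ba^2+]^3[PO4^3-]^2
Ksp = (1.4 × 10^-6)^3 × (9.33 × 10^-7)^2 = 2.4 x 10^-30

Ksp ≈ 2.4e-30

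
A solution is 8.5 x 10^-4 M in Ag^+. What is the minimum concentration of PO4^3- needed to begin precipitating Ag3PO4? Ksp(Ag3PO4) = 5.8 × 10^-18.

[PO4^3-] = 9.4 × 10^-9 M

Ag3PO4(s) ⇌ 3 Ag^+ + PO4^3-
Ksp = [Ag^+]^3[PO4^3-]
Precipitation begins when Q = Ksp. With [Ag^+] = 8.5 x 10^-4 M:
5.8 × 10^-18 = (8.5 x 10^-4)^3 × [PO4^3-]
[PO4^3-] = (5.8 × 10^-18 / 6.14 × 10^-10) = 9.4 × 10^-9 M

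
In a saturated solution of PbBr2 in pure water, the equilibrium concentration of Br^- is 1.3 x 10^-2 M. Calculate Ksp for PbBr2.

Ksp ≈ 1.1 × 10^-6

PbBr2(s) ⇌ Pb^2+(aq) + 2 Br^-(aq)
Stoichiometry gives [Pb^2+] = (1/2)[Br^-] = 6.50 × 10^-3 M.
Ksp = [Pb^2+][Br^-]^2
Ksp = 6.50 x 10^-3 × (1.3 x 10^-2)^2 = 1.1 x 10^-6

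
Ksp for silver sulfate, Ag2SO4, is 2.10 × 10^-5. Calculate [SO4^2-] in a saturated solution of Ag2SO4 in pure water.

Ag2SO4(s) <=> 2 Ag^+(aq) + SO4^2-(aq)
Ksp = [Ag^+]^2[SO4^2-]
Let s = molar solubility. Then [Ag^+] = 2s and [SO4^2-] = s.
Ksp = (2s)^2s = 4s^3
s^3 = 2.10 × 10^-5 / 4, so s = 1.738 × 10^-2 M
[SO4^2-] = s = 1.74 × 10^-2 M

[SO4^2-] ≈ 1.74 x 10^-2 M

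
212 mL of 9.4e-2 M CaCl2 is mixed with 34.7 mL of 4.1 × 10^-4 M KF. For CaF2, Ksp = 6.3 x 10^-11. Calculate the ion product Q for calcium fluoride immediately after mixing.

Q ≈ 2.7 × 10^-10

Total volume = 212 + 34.7 = 246.7 mL.
[Ca^2+] = 9.4 × 10^-2 × (212/246.7) = 8.08 × 10^-2 M
[F^-] = 4.1 × 10^-4 × (34.7/246.7) = 5.77 x 10^-5 M
CaF2(s) ⇌ Ca^2+ + 2 F^-, so Q = [Ca^2+][F^-]^2
Q = (8.08 × 10^-2)(5.77 x 10^-5)^2 = 2.7 × 10^-10
Q > Ksp, so CaF2 will precipitate.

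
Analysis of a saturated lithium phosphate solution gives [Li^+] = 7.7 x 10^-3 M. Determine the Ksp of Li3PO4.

Li3PO4(s) <=> 3 Li^+(aq) + PO4^3-(aq)
Stoichiometry gives [PO4^3-] = (1/3)[Li^+] = 2.57 × 10^-3 M.
Ksp = [Li^+]^3[PO4^3-]
Ksp = (7.7 × 10^-3)^3 × 2.57 × 10^-3 = 1.2 x 10^-9

1.2 x 10^-9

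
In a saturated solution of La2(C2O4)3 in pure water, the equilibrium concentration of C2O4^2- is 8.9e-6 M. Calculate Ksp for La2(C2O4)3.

Ksp = 2.5e-26

La2(C2O4)3(s) <=> 2 La^3+ + 3 C2O4^2-
Stoichiometry gives [La^3+] = (2/3)[C2O4^2-] = 5.93 × 10^-6 M.
Ksp = [La^3+]^2[C2O4^2-]^3
Ksp = (5.93 × 10^-6)^2 × (8.9 x 10^-6)^3 = 2.5 x 10^-26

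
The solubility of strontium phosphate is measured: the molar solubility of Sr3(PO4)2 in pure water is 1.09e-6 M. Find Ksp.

1.66 × 10^-28

Sr3(PO4)2(s) ⇌ 3 Sr^2+(aq) + 2 PO4^3-(aq)
If s mol/L of Sr3(PO4)2 dissolves, [Sr^2+] = 3s and [PO4^3-] = 2s.
Ksp = [Sr^2+]^3[PO4^3-]^2
Substituting: Ksp = (3s)^3(2s)^2 = 108s^5
With s = 1.09 x 10^-6: Ksp = 1.66 × 10^-28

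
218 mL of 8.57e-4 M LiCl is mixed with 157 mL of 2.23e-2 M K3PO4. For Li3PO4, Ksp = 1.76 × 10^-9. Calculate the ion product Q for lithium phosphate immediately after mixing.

1.15 x 10^-12

Total volume = 218 + 157 = 375 mL.
[Li^+] = 8.57 × 10^-4 × (218/375) = 4.982 × 10^-4 M
[PO4^3-] = 2.23 x 10^-2 × (157/375) = 9.336 × 10^-3 M
Li3PO4(s) <=> 3 Li^+(aq) + PO4^3-(aq), so Q = [Li^+]^3[PO4^3-]
Q = (4.982 x 10^-4)^3(9.336 × 10^-3) = 1.15 × 10^-12
Q < Ksp, so no precipitate of Li3PO4 forms.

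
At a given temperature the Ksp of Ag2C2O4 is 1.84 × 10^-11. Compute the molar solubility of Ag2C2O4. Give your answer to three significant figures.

Ag2C2O4(s) ⇌ 2 Ag^+(aq) + C2O4^2-(aq)
Ksp = [Ag^+]^2[C2O4^2-]
If s mol/L of Ag2C2O4 dissolves, [Ag^+] = 2s and [C2O4^2-] = s.
So Ksp = (2s)^2 × s = 4s^3
Solving, s = (1.84 × 10^-11/4)^(1/3) = 1.66 × 10^-4 M

s = 1.66e-4 M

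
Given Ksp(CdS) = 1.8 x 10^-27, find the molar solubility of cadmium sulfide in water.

s ≈ 4.2e-14 M

CdS(s) ⇌ Cd^2+ + S^2-
Ksp = [Cd^2+][S^2-]
Let s = molar solubility. Then [Cd^2+] = s and [S^2-] = s.
Ksp = (s)(s) = s^2
s = (1.8 x 10^-27)^(1/2) = 4.2 x 10^-14 M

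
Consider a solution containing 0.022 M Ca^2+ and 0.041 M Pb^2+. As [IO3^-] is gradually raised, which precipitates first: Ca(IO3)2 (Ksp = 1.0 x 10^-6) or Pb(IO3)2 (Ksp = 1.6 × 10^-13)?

Precipitation of each salt starts when its ion product equals its Ksp.
For Ca(IO3)2: 1.0 x 10^-6 = 0.022 × [IO3^-]^2  ⇒  [IO3^-] = 6.7 × 10^-3 M.
For Pb(IO3)2: 1.6 × 10^-13 = 0.041 × [IO3^-]^2  ⇒  [IO3^-] = 2.0 × 10^-6 M.
The salt with the lower threshold [IO3^-] precipitates first: Pb(IO3)2.

Pb(IO3)2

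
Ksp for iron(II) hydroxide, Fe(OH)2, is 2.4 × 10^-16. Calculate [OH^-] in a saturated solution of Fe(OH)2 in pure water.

7.8 x 10^-6 M

Fe(OH)2(s) <=> Fe^2+(aq) + 2 OH^-(aq)
Ksp = [Fe^2+][OH^-]^2
For each mole of Fe(OH)2 that dissolves: [Fe^2+] = s, [OH^-] = 2s.
So Ksp = s × (2s)^2 = 4s^3
Solving, s = (2.4 × 10^-16/4)^(1/3) = 3.91 × 10^-6 M
[OH^-] = 2s = 7.8 × 10^-6 M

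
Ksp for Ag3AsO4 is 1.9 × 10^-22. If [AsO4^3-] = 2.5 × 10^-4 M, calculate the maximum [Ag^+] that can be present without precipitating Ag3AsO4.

[Ag^+] = 9.1 × 10^-7 M

Ag3AsO4(s) <=> 3 Ag^+ + AsO4^3-
Ksp = [Ag^+]^3[AsO4^3-]
Precipitation begins when Q = Ksp. With [AsO4^3-] = 2.5 × 10^-4 M:
1.9 × 10^-22 = (2.5 × 10^-4) × [Ag^+]^3
[Ag^+] = (1.9 × 10^-22 / 2.5 × 10^-4)^(1/3) = 9.1 × 10^-7 M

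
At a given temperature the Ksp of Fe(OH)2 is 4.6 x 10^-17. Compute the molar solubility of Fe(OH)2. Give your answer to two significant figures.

s ≈ 2.3 x 10^-6 M

Fe(OH)2(s) <=> Fe^2+(aq) + 2 OH^-(aq)
Ksp = [Fe^2+][OH^-]^2
Let s = molar solubility. Then [Fe^2+] = s and [OH^-] = 2s.
Substituting: Ksp = s(2s)^2 = 4s^3
Solving, s = (4.6 x 10^-17/4)^(1/3) = 2.3 × 10^-6 M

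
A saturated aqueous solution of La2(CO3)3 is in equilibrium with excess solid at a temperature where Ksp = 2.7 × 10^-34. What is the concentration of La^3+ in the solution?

[La^3+] ≈ 1.5 × 10^-7 M

La2(CO3)3(s) <=> 2 La^3+(aq) + 3 CO3^2-(aq)
Ksp = [La^3+]^2[CO3^2-]^3
With molar solubility s: [La^3+] = 2s, [CO3^2-] = 3s.
So Ksp = (2s)^2 × (3s)^3 = 108s^5
s = (2.7 × 10^-34 / 108)^(1/5) = 7.58 x 10^-8 M
[La^3+] = 2s = 1.5 × 10^-7 M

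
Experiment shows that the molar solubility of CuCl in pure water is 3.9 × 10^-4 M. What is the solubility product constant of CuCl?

CuCl(s) ⇌ Cu^+ + Cl^-
If s mol/L of CuCl dissolves, [Cu^+] = s and [Cl^-] = s.
Ksp = [Cu^+][Cl^-]
Ksp = (s)(s) = s^2
With s = 3.9 × 10^-4: Ksp = 1.5 x 10^-7

Ksp = 1.5 x 10^-7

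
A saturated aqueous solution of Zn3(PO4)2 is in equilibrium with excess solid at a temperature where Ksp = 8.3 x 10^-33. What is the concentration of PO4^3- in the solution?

3.0 × 10^-7 M

Zn3(PO4)2(s) ⇌ 3 Zn^2+(aq) + 2 PO4^3-(aq)
Ksp = [Zn^2+]^3[PO4^3-]^2
For each mole of Zn3(PO4)2 that dissolves: [Zn^2+] = 3s, [PO4^3-] = 2s.
Ksp = (3s)^3(2s)^2 = 108s^5
s = (8.3 x 10^-33 / 108)^(1/5) = 1.50 × 10^-7 M
[PO4^3-] = 2s = 3.0 × 10^-7 M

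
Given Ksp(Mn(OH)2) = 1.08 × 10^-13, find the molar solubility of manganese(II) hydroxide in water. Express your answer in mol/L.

3.00e-5 M

Mn(OH)2(s) <=> Mn^2+(aq) + 2 OH^-(aq)
Ksp = [Mn^2+][OH^-]^2
With molar solubility s: [Mn^2+] = s, [OH^-] = 2s.
Ksp = s(2s)^2 = 4s^3
s = (1.08 × 10^-13 / 4)^(1/3) = 3.00 × 10^-5 M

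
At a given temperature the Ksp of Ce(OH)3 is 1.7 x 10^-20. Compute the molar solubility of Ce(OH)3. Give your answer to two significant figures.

Ce(OH)3(s) <=> Ce^3+(aq) + 3 OH^-(aq)
Ksp = [Ce^3+][OH^-]^3
Let s = molar solubility. Then [Ce^3+] = s and [OH^-] = 3s.
Ksp = s(3s)^3 = 27s^4
s^4 = 1.7 x 10^-20 / 27, so s = 5.0 x 10^-6 M

5.0 × 10^-6 M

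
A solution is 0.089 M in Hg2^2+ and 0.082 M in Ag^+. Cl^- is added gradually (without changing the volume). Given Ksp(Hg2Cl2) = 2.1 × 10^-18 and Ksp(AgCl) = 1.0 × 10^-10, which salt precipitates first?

AgCl

Precipitation of each salt starts when its ion product equals its Ksp.
For Hg2Cl2: 2.1 × 10^-18 = 0.089 × [Cl^-]^2  ⇒  [Cl^-] = 4.9 × 10^-9 M.
For AgCl: 1.0 × 10^-10 = 0.082 × [Cl^-]  ⇒  [Cl^-] = 1.2 x 10^-9 M.
The salt with the lower threshold [Cl^-] precipitates first: AgCl.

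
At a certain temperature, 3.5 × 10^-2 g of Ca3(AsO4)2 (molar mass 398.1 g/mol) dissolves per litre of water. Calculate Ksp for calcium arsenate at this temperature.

Molar solubility s = (3.5 x 10^-2 g/L) / (398.1 g/mol) = 8.79 x 10^-5 M.
Ca3(AsO4)2(s) ⇌ 3 Ca^2+(aq) + 2 AsO4^3-(aq)
With molar solubility s: [Ca^2+] = 3s, [AsO4^3-] = 2s.
Ksp = [Ca^2+]^3[AsO4^3-]^2
Substituting: Ksp = (3s)^3(2s)^2 = 108s^5
With s = 8.79 × 10^-5: Ksp = 5.7 x 10^-19

Ksp ≈ 5.7e-19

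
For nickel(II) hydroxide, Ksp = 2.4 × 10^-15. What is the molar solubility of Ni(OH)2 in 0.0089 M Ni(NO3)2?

2.6 x 10^-7 M

Ni(OH)2(s) ⇌ Ni^2+(aq) + 2 OH^-(aq)
Ksp = [Ni^2+][OH^-]^2
Let s be the molar solubility in this solution. [Ni^2+] = 0.0089 + s ≈ 0.0089, [OH^-] = 2s (Ksp is small, so little additional dissolves).
Ksp ≈ 0.0089 × (2s)^2
s = 2.6 × 10^-7 M
Check: s = 2.6 x 10^-7 ≪ 0.0089, so the approximation is valid.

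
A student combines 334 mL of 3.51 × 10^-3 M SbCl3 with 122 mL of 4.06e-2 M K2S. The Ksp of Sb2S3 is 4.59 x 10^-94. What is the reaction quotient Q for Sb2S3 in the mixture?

Total volume = 334 + 122 = 456 mL.
[Sb^3+] = 3.51 × 10^-3 × (334/456) = 2.571 × 10^-3 M
[S^2-] = 4.06 × 10^-2 × (122/456) = 1.086 × 10^-2 M
Sb2S3(s) ⇌ 2 Sb^3+(aq) + 3 S^2-(aq), so Q = [Sb^3+]^2[S^2-]^3
Q = (2.571 × 10^-3)^2(1.086 x 10^-2)^3 = 8.47 × 10^-12
Q > Ksp, so Sb2S3 will precipitate.

Q ≈ 8.47 x 10^-12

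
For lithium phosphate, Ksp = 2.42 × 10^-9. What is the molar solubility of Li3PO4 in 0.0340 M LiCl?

s = 6.16 x 10^-5 M

Li3PO4(s) ⇌ 3 Li^+(aq) + PO4^3-(aq)
Ksp = [Li^+]^3[PO4^3-]
Let s be the molar solubility in this solution. [Li^+] = 0.0340 + 3s ≈ 0.0340, [PO4^3-] = s (common-ion effect: Li^+ is already 0.0340 M).
Ksp ≈ (0.0340)^3 × s
s = 6.16 x 10^-5 M
Check: 3s = 1.8 × 10^-4 ≪ 0.0340, so the approximation is valid.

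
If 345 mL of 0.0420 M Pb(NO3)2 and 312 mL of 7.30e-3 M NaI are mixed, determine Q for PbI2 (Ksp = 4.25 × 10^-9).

Total volume = 345 + 312 = 657 mL.
[Pb^2+] = 4.20 × 10^-2 × (345/657) = 2.205 × 10^-2 M
[I^-] = 7.30 x 10^-3 × (312/657) = 3.467 × 10^-3 M
PbI2(s) ⇌ Pb^2+ + 2 I^-, so Q = [Pb^2+][I^-]^2
Q = (2.205 × 10^-2)(3.467 x 10^-3)^2 = 2.65 x 10^-7
Q > Ksp, so PbI2 will precipitate.

Q ≈ 2.65e-7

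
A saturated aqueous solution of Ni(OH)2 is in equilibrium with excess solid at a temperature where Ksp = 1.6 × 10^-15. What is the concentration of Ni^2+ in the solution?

[Ni^2+] ≈ 7.4 × 10^-6 M

Ni(OH)2(s) ⇌ Ni^2+ + 2 OH^-
Ksp = [Ni^2+][OH^-]^2
If s mol/L of Ni(OH)2 dissolves, [Ni^2+] = s and [OH^-] = 2s.
Ksp = s(2s)^2 = 4s^3
s = (1.6 × 10^-15 / 4)^(1/3) = 7.37 × 10^-6 M
[Ni^2+] = s = 7.4 x 10^-6 M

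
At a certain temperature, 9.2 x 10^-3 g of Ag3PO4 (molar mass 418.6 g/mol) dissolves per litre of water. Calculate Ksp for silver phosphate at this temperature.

Molar solubility s = (9.2 x 10^-3 g/L) / (418.6 g/mol) = 2.20 × 10^-5 M.
Ag3PO4(s) <=> 3 Ag^+(aq) + PO4^3-(aq)
For each mole of Ag3PO4 that dissolves: [Ag^+] = 3s, [PO4^3-] = s.
Ksp = [Ag^+]^3[PO4^3-]
So Ksp = (3s)^3 × s = 27s^4
Ksp = 27 × (2.20 × 10^-5)^4 = 6.3 × 10^-18

Ksp ≈ 6.3 × 10^-18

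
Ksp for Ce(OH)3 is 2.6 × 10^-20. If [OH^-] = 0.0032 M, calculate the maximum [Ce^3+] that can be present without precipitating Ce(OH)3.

Ce(OH)3(s) ⇌ Ce^3+ + 3 OH^-
Ksp = [Ce^3+][OH^-]^3
Precipitation begins when Q = Ksp. With [OH^-] = 0.0032 M:
2.6 × 10^-20 = (0.0032)^3 × [Ce^3+]
[Ce^3+] = (2.6 × 10^-20 / 3.28 × 10^-8) = 7.9 × 10^-13 M

[Ce^3+] = 7.9 × 10^-13 M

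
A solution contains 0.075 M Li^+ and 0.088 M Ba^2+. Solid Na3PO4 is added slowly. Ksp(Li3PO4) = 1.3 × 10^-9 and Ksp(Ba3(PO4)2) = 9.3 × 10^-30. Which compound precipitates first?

Precipitation of each salt starts when its ion product equals its Ksp.
For Li3PO4: 1.3 × 10^-9 = (0.075)^3 × [PO4^3-]  ⇒  [PO4^3-] = 3.1 × 10^-6 M.
For Ba3(PO4)2: 9.3 × 10^-30 = (0.088)^3 × [PO4^3-]^2  ⇒  [PO4^3-] = 1.2 × 10^-13 M.
The salt with the lower threshold [PO4^3-] precipitates first: Ba3(PO4)2.

Ba3(PO4)2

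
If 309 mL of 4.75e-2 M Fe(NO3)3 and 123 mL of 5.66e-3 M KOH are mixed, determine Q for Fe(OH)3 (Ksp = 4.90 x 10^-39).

Q = 1.42 × 10^-10

Total volume = 309 + 123 = 432 mL.
[Fe^3+] = 4.75 × 10^-2 × (309/432) = 3.398 x 10^-2 M
[OH^-] = 5.66 x 10^-3 × (123/432) = 1.612 x 10^-3 M
Fe(OH)3(s) <=> Fe^3+(aq) + 3 OH^-(aq), so Q = [Fe^3+][OH^-]^3
Q = (3.398 × 10^-2)(1.612 x 10^-3)^3 = 1.42 × 10^-10
Q > Ksp, so Fe(OH)3 will precipitate.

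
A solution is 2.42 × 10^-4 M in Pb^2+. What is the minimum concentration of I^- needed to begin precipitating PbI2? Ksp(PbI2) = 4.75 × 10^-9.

PbI2(s) ⇌ Pb^2+(aq) + 2 I^-(aq)
Ksp = [Pb^2+][I^-]^2
Precipitation begins when Q = Ksp. With [Pb^2+] = 2.42 × 10^-4 M:
4.75 × 10^-9 = (2.42 × 10^-4) × [I^-]^2
[I^-] = (4.75 × 10^-9 / 2.42 × 10^-4)^(1/2) = 4.43 × 10^-3 M

4.43e-3 M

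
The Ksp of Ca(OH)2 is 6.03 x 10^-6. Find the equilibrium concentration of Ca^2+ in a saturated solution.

[Ca^2+] = 1.15 x 10^-2 M

Ca(OH)2(s) <=> Ca^2+(aq) + 2 OH^-(aq)
Ksp = [Ca^2+][OH^-]^2
If s mol/L of Ca(OH)2 dissolves, [Ca^2+] = s and [OH^-] = 2s.
Ksp = s(2s)^2 = 4s^3
Solving, s = (6.03 x 10^-6/4)^(1/3) = 1.147 × 10^-2 M
[Ca^2+] = s = 1.15 × 10^-2 M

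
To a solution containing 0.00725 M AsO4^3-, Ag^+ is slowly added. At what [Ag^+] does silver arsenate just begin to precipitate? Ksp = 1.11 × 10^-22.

Ag3AsO4(s) ⇌ 3 Ag^+ + AsO4^3-
Ksp = [Ag^+]^3[AsO4^3-]
Precipitation begins when Q = Ksp. With [AsO4^3-] = 0.00725 M:
1.11 × 10^-22 = (0.00725) × [Ag^+]^3
[Ag^+] = (1.11 × 10^-22 / 7.25 × 10^-3)^(1/3) = 2.48 × 10^-7 M

[Ag^+] ≈ 2.48e-7 M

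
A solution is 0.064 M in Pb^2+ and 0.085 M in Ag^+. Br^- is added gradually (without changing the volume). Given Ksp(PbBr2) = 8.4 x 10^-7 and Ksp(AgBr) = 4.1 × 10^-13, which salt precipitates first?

AgBr

Precipitation of each salt starts when its ion product equals its Ksp.
For PbBr2: 8.4 x 10^-7 = 0.064 × [Br^-]^2  ⇒  [Br^-] = 3.6 × 10^-3 M.
For AgBr: 4.1 × 10^-13 = 0.085 × [Br^-]  ⇒  [Br^-] = 4.8 x 10^-12 M.
The salt with the lower threshold [Br^-] precipitates first: AgBr.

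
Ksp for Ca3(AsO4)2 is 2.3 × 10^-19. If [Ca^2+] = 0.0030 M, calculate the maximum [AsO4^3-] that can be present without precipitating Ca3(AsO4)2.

[AsO4^3-] = 2.9 x 10^-6 M

Ca3(AsO4)2(s) ⇌ 3 Ca^2+ + 2 AsO4^3-
Ksp = [Ca^2+]^3[AsO4^3-]^2
Precipitation begins when Q = Ksp. With [Ca^2+] = 0.0030 M:
2.3 × 10^-19 = (0.0030)^3 × [AsO4^3-]^2
[AsO4^3-] = (2.3 × 10^-19 / 2.70 × 10^-8)^(1/2) = 2.9 x 10^-6 M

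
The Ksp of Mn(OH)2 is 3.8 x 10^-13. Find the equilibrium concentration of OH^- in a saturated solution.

Mn(OH)2(s) ⇌ Mn^2+(aq) + 2 OH^-(aq)
Ksp = [Mn^2+][OH^-]^2
With molar solubility s: [Mn^2+] = s, [OH^-] = 2s.
Ksp = s(2s)^2 = 4s^3
Solving, s = (3.8 x 10^-13/4)^(1/3) = 4.56 × 10^-5 M
[OH^-] = 2s = 9.1 x 10^-5 M

[OH^-] ≈ 9.1 × 10^-5 M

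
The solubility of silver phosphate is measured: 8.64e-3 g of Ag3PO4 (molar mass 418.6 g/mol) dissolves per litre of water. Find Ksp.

Molar solubility s = (8.64 x 10^-3 g/L) / (418.6 g/mol) = 2.064 × 10^-5 M.
Ag3PO4(s) <=> 3 Ag^+ + PO4^3-
With molar solubility s: [Ag^+] = 3s, [PO4^3-] = s.
Ksp = [Ag^+]^3[PO4^3-]
Ksp = (3s)^3s = 27s^4
Ksp = 27 × (2.064 × 10^-5)^4 = 4.90 x 10^-18

Ksp ≈ 4.90e-18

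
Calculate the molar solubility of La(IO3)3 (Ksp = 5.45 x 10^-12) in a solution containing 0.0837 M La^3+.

s ≈ 1.34 × 10^-4 M

La(IO3)3(s) <=> La^3+(aq) + 3 IO3^-(aq)
Ksp = [La^3+][IO3^-]^3
Let s be the molar solubility in this solution. [La^3+] = 0.0837 + s ≈ 0.0837, [IO3^-] = 3s (Ksp is small, so little additional dissolves).
Ksp ≈ 0.0837 × (3s)^3
s = 1.34 × 10^-4 M
Check: s = 1.3 x 10^-4 ≪ 0.0837, so the approximation is valid.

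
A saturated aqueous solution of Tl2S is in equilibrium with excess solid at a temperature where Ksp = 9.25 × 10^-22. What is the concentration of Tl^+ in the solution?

[Tl^+] ≈ 1.23 × 10^-7 M

Tl2S(s) ⇌ 2 Tl^+(aq) + S^2-(aq)
Ksp = [Tl^+]^2[S^2-]
For each mole of Tl2S that dissolves: [Tl^+] = 2s, [S^2-] = s.
Substituting: Ksp = (2s)^2s = 4s^3
s = (9.25 × 10^-22 / 4)^(1/3) = 6.138 x 10^-8 M
[Tl^+] = 2s = 1.23 x 10^-7 M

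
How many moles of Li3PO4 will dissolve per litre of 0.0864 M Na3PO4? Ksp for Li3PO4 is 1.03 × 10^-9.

Li3PO4(s) ⇌ 3 Li^+ + PO4^3-
Ksp = [Li^+]^3[PO4^3-]
Let s be the molar solubility in this solution. [Li^+] = 3s, [PO4^3-] = 0.0864 + s ≈ 0.0864 (since PO4^3- from Na3PO4 dominates).
Ksp ≈ (3s)^3 × 0.0864
s = 7.61 × 10^-4 M
Check: s = 7.6 × 10^-4 ≪ 0.0864, so the approximation is valid.

s ≈ 7.61 × 10^-4 M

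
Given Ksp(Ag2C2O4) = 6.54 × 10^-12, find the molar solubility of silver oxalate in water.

s = 1.18 x 10^-4 M

Ag2C2O4(s) ⇌ 2 Ag^+ + C2O4^2-
Ksp = [Ag^+]^2[C2O4^2-]
For each mole of Ag2C2O4 that dissolves: [Ag^+] = 2s, [C2O4^2-] = s.
So Ksp = (2s)^2 × s = 4s^3
s = (6.54 × 10^-12 / 4)^(1/3) = 1.18 × 10^-4 M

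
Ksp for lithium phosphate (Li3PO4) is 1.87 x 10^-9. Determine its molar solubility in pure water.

Li3PO4(s) ⇌ 3 Li^+(aq) + PO4^3-(aq)
Ksp = [Li^+]^3[PO4^3-]
With molar solubility s: [Li^+] = 3s, [PO4^3-] = s.
Ksp = (3s)^3s = 27s^4
Solving, s = (1.87 x 10^-9/27)^(1/4) = 2.88 x 10^-3 M

s = 2.88e-3 M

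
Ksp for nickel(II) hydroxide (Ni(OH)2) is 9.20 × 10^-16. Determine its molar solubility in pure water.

6.13 × 10^-6 M

Ni(OH)2(s) <=> Ni^2+(aq) + 2 OH^-(aq)
Ksp = [Ni^2+][OH^-]^2
If s mol/L of Ni(OH)2 dissolves, [Ni^2+] = s and [OH^-] = 2s.
So Ksp = s × (2s)^2 = 4s^3
s = (9.20 × 10^-16 / 4)^(1/3) = 6.13 × 10^-6 M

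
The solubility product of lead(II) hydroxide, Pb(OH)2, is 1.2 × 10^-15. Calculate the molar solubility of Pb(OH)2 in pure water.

Pb(OH)2(s) <=> Pb^2+(aq) + 2 OH^-(aq)
Ksp = [Pb^2+][OH^-]^2
If s mol/L of Pb(OH)2 dissolves, [Pb^2+] = s and [OH^-] = 2s.
Substituting: Ksp = s(2s)^2 = 4s^3
s = (1.2 × 10^-15 / 4)^(1/3) = 6.7 x 10^-6 M

s = 6.7 × 10^-6 M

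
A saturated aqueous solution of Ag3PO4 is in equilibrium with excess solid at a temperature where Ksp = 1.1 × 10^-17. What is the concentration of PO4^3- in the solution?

Ag3PO4(s) <=> 3 Ag^+(aq) + PO4^3-(aq)
Ksp = [Ag^+]^3[PO4^3-]
Let s = molar solubility. Then [Ag^+] = 3s and [PO4^3-] = s.
Substituting: Ksp = (3s)^3s = 27s^4
Solving, s = (1.1 × 10^-17/27)^(1/4) = 2.53 × 10^-5 M
[PO4^3-] = s = 2.5 × 10^-5 M

2.5 × 10^-5 M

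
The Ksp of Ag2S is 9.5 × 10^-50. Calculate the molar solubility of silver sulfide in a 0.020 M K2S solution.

s = 1.1e-24 M

Ag2S(s) ⇌ 2 Ag^+ + S^2-
Ksp = [Ag^+]^2[S^2-]
Let s = moles of Ag2S that dissolve per litre. [Ag^+] = 2s, [S^2-] = 0.020 + s ≈ 0.020 (Ksp is small, so little additional dissolves).
Ksp ≈ (2s)^2 × 0.020
s = 1.1 x 10^-24 M
Check: s = 1.1 x 10^-24 ≪ 0.020, so the approximation is valid.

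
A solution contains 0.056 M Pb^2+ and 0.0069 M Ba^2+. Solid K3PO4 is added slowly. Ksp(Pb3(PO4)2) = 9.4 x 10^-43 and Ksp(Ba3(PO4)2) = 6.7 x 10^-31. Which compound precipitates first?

Pb3(PO4)2

Precipitation of each salt starts when its ion product equals its Ksp.
For Pb3(PO4)2: 9.4 x 10^-43 = (0.056)^3 × [PO4^3-]^2  ⇒  [PO4^3-] = 7.3 x 10^-20 M.
For Ba3(PO4)2: 6.7 x 10^-31 = (0.0069)^3 × [PO4^3-]^2  ⇒  [PO4^3-] = 1.4 × 10^-12 M.
The salt with the lower threshold [PO4^3-] precipitates first: Pb3(PO4)2.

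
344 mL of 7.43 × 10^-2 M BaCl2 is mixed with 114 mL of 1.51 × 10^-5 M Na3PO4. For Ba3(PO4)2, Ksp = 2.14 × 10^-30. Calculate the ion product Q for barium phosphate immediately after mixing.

Total volume = 344 + 114 = 458 mL.
[Ba^2+] = 7.43 x 10^-2 × (344/458) = 5.581 x 10^-2 M
[PO4^3-] = 1.51 × 10^-5 × (114/458) = 3.759 × 10^-6 M
Ba3(PO4)2(s) <=> 3 Ba^2+(aq) + 2 PO4^3-(aq), so Q = [Ba^2+]^3[PO4^3-]^2
Q = (5.581 × 10^-2)^3(3.759 × 10^-6)^2 = 2.46 × 10^-15
Q > Ksp, so Ba3(PO4)2 will precipitate.

2.46 × 10^-15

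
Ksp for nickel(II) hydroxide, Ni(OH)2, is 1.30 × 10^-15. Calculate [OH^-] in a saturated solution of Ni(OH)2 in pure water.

[OH^-] ≈ 1.38 x 10^-5 M

Ni(OH)2(s) ⇌ Ni^2+ + 2 OH^-
Ksp = [Ni^2+][OH^-]^2
With molar solubility s: [Ni^2+] = s, [OH^-] = 2s.
Substituting: Ksp = s(2s)^2 = 4s^3
s = (1.30 × 10^-15 / 4)^(1/3) = 6.875 × 10^-6 M
[OH^-] = 2s = 1.38 × 10^-5 M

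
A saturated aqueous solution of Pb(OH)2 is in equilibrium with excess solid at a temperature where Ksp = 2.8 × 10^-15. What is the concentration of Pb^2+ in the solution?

[Pb^2+] ≈ 8.9 x 10^-6 M

Pb(OH)2(s) <=> Pb^2+ + 2 OH^-
Ksp = [Pb^2+][OH^-]^2
If s mol/L of Pb(OH)2 dissolves, [Pb^2+] = s and [OH^-] = 2s.
So Ksp = s × (2s)^2 = 4s^3
Solving, s = (2.8 × 10^-15/4)^(1/3) = 8.88 × 10^-6 M
[Pb^2+] = s = 8.9 x 10^-6 M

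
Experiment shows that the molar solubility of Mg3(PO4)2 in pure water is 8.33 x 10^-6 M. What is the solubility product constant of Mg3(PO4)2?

4.33 × 10^-24

Mg3(PO4)2(s) <=> 3 Mg^2+(aq) + 2 PO4^3-(aq)
For each mole of Mg3(PO4)2 that dissolves: [Mg^2+] = 3s, [PO4^3-] = 2s.
Ksp = [Mg^2+]^3[PO4^3-]^2
Ksp = (3s)^3(2s)^2 = 108s^5
With s = 8.33 × 10^-6: Ksp = 4.33 x 10^-24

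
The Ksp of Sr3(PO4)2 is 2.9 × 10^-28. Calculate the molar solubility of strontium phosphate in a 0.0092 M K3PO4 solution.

Sr3(PO4)2(s) ⇌ 3 Sr^2+ + 2 PO4^3-
Ksp = [Sr^2+]^3[PO4^3-]^2
Let s be the molar solubility in this solution. [Sr^2+] = 3s, [PO4^3-] = 0.0092 + 2s ≈ 0.0092 (Ksp is small, so little additional dissolves).
Ksp ≈ (3s)^3 × (0.0092)^2
s = 5.0 × 10^-9 M
Check: 2s = 1.0 x 10^-8 ≪ 0.0092, so the approximation is valid.

s = 5.0e-9 M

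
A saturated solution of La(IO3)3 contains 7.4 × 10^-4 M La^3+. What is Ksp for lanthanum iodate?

Ksp = 8.1e-12

La(IO3)3(s) <=> La^3+(aq) + 3 IO3^-(aq)
Stoichiometry gives [IO3^-] = (3/1)[La^3+] = 2.22 × 10^-3 M.
Ksp = [La^3+][IO3^-]^3
Ksp = 7.4 × 10^-4 × (2.22 × 10^-3)^3 = 8.1 × 10^-12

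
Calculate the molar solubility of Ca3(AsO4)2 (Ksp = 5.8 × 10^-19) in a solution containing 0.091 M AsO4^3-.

s = 1.4 × 10^-6 M

Ca3(AsO4)2(s) <=> 3 Ca^2+ + 2 AsO4^3-
Ksp = [Ca^2+]^3[AsO4^3-]^2
Let s be the molar solubility in this solution. [Ca^2+] = 3s, [AsO4^3-] = 0.091 + 2s ≈ 0.091 (common-ion effect: AsO4^3- is already 0.091 M).
Ksp ≈ (3s)^3 × (0.091)^2
s = 1.4 x 10^-6 M
Check: 2s = 2.7 × 10^-6 ≪ 0.091, so the approximation is valid.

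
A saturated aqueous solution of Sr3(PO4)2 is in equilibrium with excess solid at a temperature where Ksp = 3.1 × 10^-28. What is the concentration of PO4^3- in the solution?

[PO4^3-] ≈ 2.5 x 10^-6 M

Sr3(PO4)2(s) ⇌ 3 Sr^2+(aq) + 2 PO4^3-(aq)
Ksp = [Sr^2+]^3[PO4^3-]^2
For each mole of Sr3(PO4)2 that dissolves: [Sr^2+] = 3s, [PO4^3-] = 2s.
Substituting: Ksp = (3s)^3(2s)^2 = 108s^5
s^5 = 3.1 × 10^-28 / 108, so s = 1.23 × 10^-6 M
[PO4^3-] = 2s = 2.5 x 10^-6 M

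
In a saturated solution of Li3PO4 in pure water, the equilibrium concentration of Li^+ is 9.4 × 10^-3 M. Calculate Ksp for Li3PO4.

Li3PO4(s) ⇌ 3 Li^+(aq) + PO4^3-(aq)
Stoichiometry gives [PO4^3-] = (1/3)[Li^+] = 3.13 × 10^-3 M.
Ksp = [Li^+]^3[PO4^3-]
Ksp = (9.4 × 10^-3)^3 × 3.13 × 10^-3 = 2.6 × 10^-9

Ksp ≈ 2.6e-9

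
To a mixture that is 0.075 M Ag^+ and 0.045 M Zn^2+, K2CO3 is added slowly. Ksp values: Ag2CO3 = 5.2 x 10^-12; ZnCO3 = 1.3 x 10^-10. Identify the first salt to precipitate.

Each salt begins to precipitate when Q = Ksp, i.e. when [CO3^2-] reaches its threshold.
For Ag2CO3: 5.2 x 10^-12 = (0.075)^2 × [CO3^2-]  ⇒  [CO3^2-] = 9.2 × 10^-10 M.
For ZnCO3: 1.3 x 10^-10 = 0.045 × [CO3^2-]  ⇒  [CO3^2-] = 2.9 x 10^-9 M.
The salt with the lower threshold [CO3^2-] precipitates first: Ag2CO3.

Ag2CO3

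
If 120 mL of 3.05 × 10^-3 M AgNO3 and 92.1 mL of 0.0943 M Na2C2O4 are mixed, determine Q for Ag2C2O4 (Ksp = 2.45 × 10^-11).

Q = 1.22 x 10^-7

Total volume = 120 + 92.1 = 212.1 mL.
[Ag^+] = 3.05 × 10^-3 × (120/212.1) = 1.726 × 10^-3 M
[C2O4^2-] = 9.43 × 10^-2 × (92.1/212.1) = 4.095 × 10^-2 M
Ag2C2O4(s) ⇌ 2 Ag^+(aq) + C2O4^2-(aq), so Q = [Ag^+]^2[C2O4^2-]
Q = (1.726 × 10^-3)^2(4.095 × 10^-2) = 1.22 × 10^-7
Q > Ksp, so Ag2C2O4 will precipitate.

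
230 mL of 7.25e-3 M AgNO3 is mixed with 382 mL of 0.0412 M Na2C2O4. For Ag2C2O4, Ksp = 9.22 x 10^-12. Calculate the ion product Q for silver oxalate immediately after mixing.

Total volume = 230 + 382 = 612 mL.
[Ag^+] = 7.25 × 10^-3 × (230/612) = 2.725 x 10^-3 M
[C2O4^2-] = 4.12 × 10^-2 × (382/612) = 2.572 × 10^-2 M
Ag2C2O4(s) ⇌ 2 Ag^+ + C2O4^2-, so Q = [Ag^+]^2[C2O4^2-]
Q = (2.725 × 10^-3)^2(2.572 × 10^-2) = 1.91 x 10^-7
Q > Ksp, so Ag2C2O4 will precipitate.

Q ≈ 1.91 × 10^-7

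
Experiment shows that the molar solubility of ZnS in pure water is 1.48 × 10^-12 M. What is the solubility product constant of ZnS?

ZnS(s) ⇌ Zn^2+ + S^2-
Let s = molar solubility. Then [Zn^2+] = s and [S^2-] = s.
Ksp = [Zn^2+][S^2-]
Ksp = (s)(s) = s^2
Ksp = (1.48 × 10^-12)^2 = 2.19 x 10^-24

2.19 × 10^-24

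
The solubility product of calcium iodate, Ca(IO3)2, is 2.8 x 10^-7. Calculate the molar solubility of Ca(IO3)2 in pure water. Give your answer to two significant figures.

Ca(IO3)2(s) <=> Ca^2+ + 2 IO3^-
Ksp = [Ca^2+][IO3^-]^2
Let s = molar solubility. Then [Ca^2+] = s and [IO3^-] = 2s.
So Ksp = s × (2s)^2 = 4s^3
Solving, s = (2.8 x 10^-7/4)^(1/3) = 4.1 × 10^-3 M

s ≈ 4.1e-3 M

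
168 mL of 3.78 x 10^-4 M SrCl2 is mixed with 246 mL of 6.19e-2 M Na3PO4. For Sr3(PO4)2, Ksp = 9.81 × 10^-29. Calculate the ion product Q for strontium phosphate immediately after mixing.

4.88e-15

Total volume = 168 + 246 = 414 mL.
[Sr^2+] = 3.78 x 10^-4 × (168/414) = 1.534 × 10^-4 M
[PO4^3-] = 6.19 × 10^-2 × (246/414) = 3.678 × 10^-2 M
Sr3(PO4)2(s) ⇌ 3 Sr^2+ + 2 PO4^3-, so Q = [Sr^2+]^3[PO4^3-]^2
Q = (1.534 x 10^-4)^3(3.678 x 10^-2)^2 = 4.88 x 10^-15
Q > Ksp, so Sr3(PO4)2 will precipitate.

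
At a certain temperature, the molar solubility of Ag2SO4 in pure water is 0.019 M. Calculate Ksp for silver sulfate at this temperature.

Ksp = 2.7 × 10^-5

Ag2SO4(s) ⇌ 2 Ag^+(aq) + SO4^2-(aq)
With molar solubility s: [Ag^+] = 2s, [SO4^2-] = s.
Ksp = [Ag^+]^2[SO4^2-]
So Ksp = (2s)^2 × s = 4s^3
Ksp = 4 × (1.9 x 10^-2)^3 = 2.7 × 10^-5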